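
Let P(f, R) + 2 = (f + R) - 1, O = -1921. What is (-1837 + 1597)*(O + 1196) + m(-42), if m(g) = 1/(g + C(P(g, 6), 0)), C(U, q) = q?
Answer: 7307999/42 ≈ 1.7400e+5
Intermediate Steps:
P(f, R) = -3 + R + f (P(f, R) = -2 + ((f + R) - 1) = -2 + ((R + f) - 1) = -2 + (-1 + R + f) = -3 + R + f)
m(g) = 1/g (m(g) = 1/(g + 0) = 1/g)
(-1837 + 1597)*(O + 1196) + m(-42) = (-1837 + 1597)*(-1921 + 1196) + 1/(-42) = -240*(-725) - 1/42 = 174000 - 1/42 = 7307999/42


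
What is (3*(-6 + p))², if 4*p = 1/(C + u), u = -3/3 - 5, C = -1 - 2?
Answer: 47089/144 ≈ 327.01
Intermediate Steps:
C = -3
u = -6 (u = -3*⅓ - 5 = -1 - 5 = -6)
p = -1/36 (p = 1/(4*(-3 - 6)) = (¼)/(-9) = (¼)*(-⅑) = -1/36 ≈ -0.027778)
(3*(-6 + p))² = (3*(-6 - 1/36))² = (3*(-217/36))² = (-217/12)² = 47089/144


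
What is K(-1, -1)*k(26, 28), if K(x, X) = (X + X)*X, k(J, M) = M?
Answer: 56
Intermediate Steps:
K(x, X) = 2*X² (K(x, X) = (2*X)*X = 2*X²)
K(-1, -1)*k(26, 28) = (2*(-1)²)*28 = (2*1)*28 = 2*28 = 56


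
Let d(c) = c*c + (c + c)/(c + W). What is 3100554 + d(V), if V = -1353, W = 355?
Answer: 2460651690/499 ≈ 4.9312e+6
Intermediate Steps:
d(c) = c**2 + 2*c/(355 + c) (d(c) = c*c + (c + c)/(c + 355) = c**2 + (2*c)/(355 + c) = c**2 + 2*c/(355 + c))
3100554 + d(V) = 3100554 - 1353*(2 + (-1353)**2 + 355*(-1353))/(355 - 1353) = 3100554 - 1353*(2 + 1830609 - 480315)/(-998) = 3100554 - 1353*(-1/998)*1350296 = 3100554 + 913475244/499 = 2460651690/499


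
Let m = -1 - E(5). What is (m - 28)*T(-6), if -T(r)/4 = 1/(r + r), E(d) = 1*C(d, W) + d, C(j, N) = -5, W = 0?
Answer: -29/3 ≈ -9.6667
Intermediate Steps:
E(d) = -5 + d (E(d) = 1*(-5) + d = -5 + d)
m = -1 (m = -1 - (-5 + 5) = -1 - 1*0 = -1 + 0 = -1)
T(r) = -2/r (T(r) = -4/(r + r) = -4*1/(2*r) = -2/r)
(m - 28)*T(-6) = (-1 - 28)*(-2/(-6)) = -(-58)*(-1)/6 = -29*1/3 = -29/3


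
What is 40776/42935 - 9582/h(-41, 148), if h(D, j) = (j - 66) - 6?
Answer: -204152097/1631530 ≈ -125.13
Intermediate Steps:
h(D, j) = -72 + j (h(D, j) = (-66 + j) - 6 = -72 + j)
40776/42935 - 9582/h(-41, 148) = 40776/42935 - 9582/(-72 + 148) = 40776*(1/42935) - 9582/76 = 40776/42935 - 9582*1/76 = 40776/42935 - 4791/38 = -204152097/1631530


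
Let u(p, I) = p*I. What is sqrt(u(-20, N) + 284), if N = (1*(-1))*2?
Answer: 18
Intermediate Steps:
N = -2 (N = -1*2 = -2)
u(p, I) = I*p
sqrt(u(-20, N) + 284) = sqrt(-2*(-20) + 284) = sqrt(40 + 284) = sqrt(324) = 18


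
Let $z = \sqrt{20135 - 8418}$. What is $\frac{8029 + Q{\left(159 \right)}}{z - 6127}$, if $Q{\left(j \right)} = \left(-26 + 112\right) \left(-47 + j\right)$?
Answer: $- \frac{108208947}{37528412} - \frac{17661 \sqrt{11717}}{37528412} \approx -2.9343$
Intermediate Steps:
$Q{\left(j \right)} = -4042 + 86 j$ ($Q{\left(j \right)} = 86 \left(-47 + j\right) = -4042 + 86 j$)
$z = \sqrt{11717} \approx 108.25$
$\frac{8029 + Q{\left(159 \right)}}{z - 6127} = \frac{8029 + \left(-4042 + 86 \cdot 159\right)}{\sqrt{11717} - 6127} = \frac{8029 + \left(-4042 + 13674\right)}{-6127 + \sqrt{11717}} = \frac{8029 + 9632}{-6127 + \sqrt{11717}} = \frac{17661}{-6127 + \sqrt{11717}}$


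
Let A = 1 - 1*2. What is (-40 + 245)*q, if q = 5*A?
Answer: -1025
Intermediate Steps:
A = -1 (A = 1 - 2 = -1)
q = -5 (q = 5*(-1) = -5)
(-40 + 245)*q = (-40 + 245)*(-5) = 205*(-5) = -1025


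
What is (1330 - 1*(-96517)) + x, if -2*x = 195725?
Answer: -31/2 ≈ -15.500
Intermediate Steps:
x = -195725/2 (x = -½*195725 = -195725/2 ≈ -97863.)
(1330 - 1*(-96517)) + x = (1330 - 1*(-96517)) - 195725/2 = (1330 + 96517) - 195725/2 = 97847 - 195725/2 = -31/2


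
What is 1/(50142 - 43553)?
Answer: 1/6589 ≈ 0.00015177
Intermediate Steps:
1/(50142 - 43553) = 1/6589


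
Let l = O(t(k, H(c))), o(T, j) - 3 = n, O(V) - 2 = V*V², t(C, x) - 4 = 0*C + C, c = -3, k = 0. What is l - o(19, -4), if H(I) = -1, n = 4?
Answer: 59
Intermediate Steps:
t(C, x) = 4 + C (t(C, x) = 4 + (0*C + C) = 4 + (0 + C) = 4 + C)
O(V) = 2 + V³ (O(V) = 2 + V*V² = 2 + V³)
o(T, j) = 7 (o(T, j) = 3 + 4 = 7)
l = 66 (l = 2 + (4 + 0)³ = 2 + 4³ = 2 + 64 = 66)
l - o(19, -4) = 66 - 1*7 = 66 - 7 = 59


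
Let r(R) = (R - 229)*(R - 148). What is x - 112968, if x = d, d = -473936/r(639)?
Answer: -11371031008/100655 ≈ -1.1297e+5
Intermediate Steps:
r(R) = (-229 + R)*(-148 + R)
d = -236968/100655 (d = -473936/(33892 + 639**2 - 377*639) = -473936/(33892 + 408321 - 240903) = -473936/201310 = -473936*1/201310 = -236968/100655 ≈ -2.3543)
x = -236968/100655 ≈ -2.3543
x - 112968 = -236968/100655 - 112968 = -11371031008/100655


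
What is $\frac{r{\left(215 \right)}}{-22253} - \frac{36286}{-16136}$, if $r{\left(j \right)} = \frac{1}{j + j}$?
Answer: $\frac{86803274451}{38600498860} \approx 2.2488$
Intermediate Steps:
$r{\left(j \right)} = \frac{1}{2 j}$
$\frac{r{\left(215 \right)}}{-22253} - \frac{36286}{-16136} = \frac{\frac{1}{2} \cdot \frac{1}{215}}{-22253} - \frac{36286}{-16136} = \frac{1}{2} \cdot \frac{1}{215} \left(- \frac{1}{22253}\right) - - \frac{18143}{8068} = \frac{1}{430} \left(- \frac{1}{22253}\right) + \frac{18143}{8068} = - \frac{1}{9568790} + \frac{18143}{8068} = \frac{86803274451}{38600498860}$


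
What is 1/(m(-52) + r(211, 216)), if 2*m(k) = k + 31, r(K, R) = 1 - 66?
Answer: -2/151 ≈ -0.013245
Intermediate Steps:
r(K, R) = -65
m(k) = 31/2 + k/2 (m(k) = (k + 31)/2 = (31 + k)/2 = 31/2 + k/2)
1/(m(-52) + r(211, 216)) = 1/((31/2 + (½)*(-52)) - 65) = 1/((31/2 - 26) - 65) = 1/(-21/2 - 65) = 1/(-151/2) = -2/151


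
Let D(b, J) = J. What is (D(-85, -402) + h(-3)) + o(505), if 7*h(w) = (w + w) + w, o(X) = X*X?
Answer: 1782352/7 ≈ 2.5462e+5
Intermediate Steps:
o(X) = X²
h(w) = 3*w/7 (h(w) = ((w + w) + w)/7 = (2*w + w)/7 = (3*w)/7 = 3*w/7)
(D(-85, -402) + h(-3)) + o(505) = (-402 + (3/7)*(-3)) + 505² = (-402 - 9/7) + 255025 = -2823/7 + 255025 = 1782352/7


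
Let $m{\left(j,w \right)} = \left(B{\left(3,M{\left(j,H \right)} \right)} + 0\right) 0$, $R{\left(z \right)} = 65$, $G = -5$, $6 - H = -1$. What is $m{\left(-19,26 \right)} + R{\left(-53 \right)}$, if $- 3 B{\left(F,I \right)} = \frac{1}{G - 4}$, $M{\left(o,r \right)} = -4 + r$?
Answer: $65$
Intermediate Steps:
$H = 7$ ($H = 6 - -1 = 6 + 1 = 7$)
$B{\left(F,I \right)} = \frac{1}{27}$ ($B{\left(F,I \right)} = - \frac{1}{3 \left(-5 - 4\right)} = - \frac{1}{3 \left(-9\right)} = \left(- \frac{1}{3}\right) \left(- \frac{1}{9}\right) = \frac{1}{27}$)
$m{\left(j,w \right)} = 0$ ($m{\left(j,w \right)} = \left(\frac{1}{27} + 0\right) 0 = \frac{1}{27} \cdot 0 = 0$)
$m{\left(-19,26 \right)} + R{\left(-53 \right)} = 0 + 65 = 65$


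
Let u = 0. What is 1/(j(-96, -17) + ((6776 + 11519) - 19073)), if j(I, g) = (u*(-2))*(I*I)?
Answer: -1/778 ≈ -0.0012853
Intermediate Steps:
j(I, g) = 0 (j(I, g) = (0*(-2))*(I*I) = 0*I² = 0)
1/(j(-96, -17) + ((6776 + 11519) - 19073)) = 1/(0 + ((6776 + 11519) - 19073)) = 1/(0 + (18295 - 19073)) = 1/(0 - 778) = 1/(-778) = -1/778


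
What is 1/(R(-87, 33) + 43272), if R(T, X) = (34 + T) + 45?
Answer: 1/43264 ≈ 2.3114e-5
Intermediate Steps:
R(T, X) = 79 + T
1/(R(-87, 33) + 43272) = 1/((79 - 87) + 43272) = 1/(-8 + 43272) = 1/43264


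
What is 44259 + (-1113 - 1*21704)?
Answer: 21442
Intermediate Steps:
44259 + (-1113 - 1*21704) = 44259 + (-1113 - 21704) = 44259 - 22817 = 21442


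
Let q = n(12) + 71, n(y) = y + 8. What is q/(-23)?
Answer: -91/23 ≈ -3.9565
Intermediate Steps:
n(y) = 8 + y
q = 91 (q = (8 + 12) + 71 = 20 + 71 = 91)
q/(-23) = 91/(-23) = 91*(-1/23) = -91/23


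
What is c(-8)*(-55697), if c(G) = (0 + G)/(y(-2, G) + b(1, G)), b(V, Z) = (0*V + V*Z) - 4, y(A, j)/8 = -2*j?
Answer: 111394/29 ≈ 3841.2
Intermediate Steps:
y(A, j) = -16*j (y(A, j) = 8*(-2*j) = -16*j)
b(V, Z) = -4 + V*Z (b(V, Z) = (0 + V*Z) - 4 = V*Z - 4 = -4 + V*Z)
c(G) = G/(-4 - 15*G) (c(G) = (0 + G)/(-16*G + (-4 + 1*G)) = G/(-16*G + (-4 + G)) = G/(-4 - 15*G))
c(-8)*(-55697) = -1*(-8)/(4 + 15*(-8))*(-55697) = -1*(-8)/(4 - 120)*(-55697) = -1*(-8)/(-116)*(-55697) = -1*(-8)*(-1/116)*(-55697) = -2/29*(-55697) = 111394/29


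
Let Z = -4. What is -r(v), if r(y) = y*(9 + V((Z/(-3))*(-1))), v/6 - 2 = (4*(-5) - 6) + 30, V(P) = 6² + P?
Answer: -1572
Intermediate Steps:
V(P) = 36 + P
v = 36 (v = 12 + 6*((4*(-5) - 6) + 30) = 12 + 6*((-20 - 6) + 30) = 12 + 6*(-26 + 30) = 12 + 6*4 = 12 + 24 = 36)
r(y) = 131*y/3 (r(y) = y*(9 + (36 - 4/(-3)*(-1))) = y*(9 + (36 - 4*(-⅓)*(-1))) = y*(9 + (36 + (4/3)*(-1))) = y*(9 + (36 - 4/3)) = y*(9 + 104/3) = y*(131/3) = 131*y/3)
-r(v) = -131*36/3 = -1*1572 = -1572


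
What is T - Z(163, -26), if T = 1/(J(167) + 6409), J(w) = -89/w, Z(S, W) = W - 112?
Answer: 147689699/1070214 ≈ 138.00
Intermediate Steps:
Z(S, W) = -112 + W
T = 167/1070214 (T = 1/(-89/167 + 6409) = 1/(1070214/167) = 167/1070214 ≈ 0.00015604)
T - Z(163, -26) = 167/1070214 - (-112 - 26) = 167/1070214 - 1*(-138) = 167/1070214 + 138 = 147689699/1070214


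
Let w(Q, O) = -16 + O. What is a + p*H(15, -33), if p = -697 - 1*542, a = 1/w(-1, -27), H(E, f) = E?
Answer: -799156/43 ≈ -18585.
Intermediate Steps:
a = -1/43 (a = 1/(-16 - 27) = 1/(-43) = -1/43 ≈ -0.023256)
p = -1239 (p = -697 - 542 = -1239)
a + p*H(15, -33) = -1/43 - 1239*15 = -1/43 - 18585 = -799156/43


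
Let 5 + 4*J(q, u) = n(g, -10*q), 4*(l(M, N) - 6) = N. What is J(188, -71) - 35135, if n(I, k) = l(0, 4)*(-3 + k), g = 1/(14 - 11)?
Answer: -76863/2 ≈ -38432.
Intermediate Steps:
g = ⅓ (g = 1/3 = ⅓ ≈ 0.33333)
l(M, N) = 6 + N/4
n(I, k) = -21 + 7*k (n(I, k) = (6 + (¼)*4)*(-3 + k) = (6 + 1)*(-3 + k) = 7*(-3 + k) = -21 + 7*k)
J(q, u) = -13/2 - 35*q/2 (J(q, u) = -5/4 + (-21 + 7*(-10*q))/4 = -5/4 + (-21 - 70*q)/4 = -5/4 + (-21/4 - 35*q/2) = -13/2 - 35*q/2)
J(188, -71) - 35135 = (-13/2 - 35/2*188) - 35135 = (-13/2 - 3290) - 35135 = -6593/2 - 35135 = -76863/2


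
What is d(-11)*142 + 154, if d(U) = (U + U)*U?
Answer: 34518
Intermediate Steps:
d(U) = 2*U² (d(U) = (2*U)*U = 2*U²)
d(-11)*142 + 154 = (2*(-11)²)*142 + 154 = (2*121)*142 + 154 = 242*142 + 154 = 34364 + 154 = 34518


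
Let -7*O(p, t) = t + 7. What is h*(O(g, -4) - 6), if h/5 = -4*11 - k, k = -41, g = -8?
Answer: 675/7 ≈ 96.429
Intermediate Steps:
O(p, t) = -1 - t/7 (O(p, t) = -(t + 7)/7 = -(7 + t)/7 = -1 - t/7)
h = -15 (h = 5*(-4*11 - 1*(-41)) = 5*(-44 + 41) = 5*(-3) = -15)
h*(O(g, -4) - 6) = -15*((-1 - ⅐*(-4)) - 6) = -15*((-1 + 4/7) - 6) = -15*(-3/7 - 6) = -15*(-45/7) = 675/7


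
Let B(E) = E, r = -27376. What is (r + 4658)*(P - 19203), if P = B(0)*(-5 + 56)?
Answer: 436253754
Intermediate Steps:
P = 0 (P = 0*(-5 + 56) = 0*51 = 0)
(r + 4658)*(P - 19203) = (-27376 + 4658)*(0 - 19203) = -22718*(-19203) = 436253754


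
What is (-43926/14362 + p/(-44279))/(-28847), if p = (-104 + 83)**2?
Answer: 975666498/9172408443653 ≈ 0.00010637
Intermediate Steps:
p = 441 (p = (-21)**2 = 441)
(-43926/14362 + p/(-44279))/(-28847) = (-43926/14362 + 441/(-44279))/(-28847) = (-43926*1/14362 + 441*(-1/44279))*(-1/28847) = (-21963/7181 - 441/44279)*(-1/28847) = -975666498/317967499*(-1/28847) = 975666498/9172408443653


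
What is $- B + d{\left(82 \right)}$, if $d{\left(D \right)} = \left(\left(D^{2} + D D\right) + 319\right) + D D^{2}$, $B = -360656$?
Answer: $925791$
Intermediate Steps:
$d{\left(D \right)} = 319 + D^{3} + 2 D^{2}$ ($d{\left(D \right)} = \left(\left(D^{2} + D^{2}\right) + 319\right) + D^{3} = \left(2 D^{2} + 319\right) + D^{3} = \left(319 + 2 D^{2}\right) + D^{3} = 319 + D^{3} + 2 D^{2}$)
$- B + d{\left(82 \right)} = \left(-1\right) \left(-360656\right) + \left(319 + 82^{3} + 2 \cdot 82^{2}\right) = 360656 + \left(319 + 551368 + 2 \cdot 6724\right) = 360656 + \left(319 + 551368 + 13448\right) = 360656 + 565135 = 925791$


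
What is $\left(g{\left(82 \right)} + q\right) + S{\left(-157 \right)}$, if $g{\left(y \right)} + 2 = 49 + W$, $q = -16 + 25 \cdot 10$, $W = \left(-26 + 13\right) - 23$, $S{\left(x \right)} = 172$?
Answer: $417$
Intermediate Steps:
$W = -36$ ($W = -13 - 23 = -36$)
$q = 234$ ($q = -16 + 250 = 234$)
$g{\left(y \right)} = 11$ ($g{\left(y \right)} = -2 + \left(49 - 36\right) = -2 + 13 = 11$)
$\left(g{\left(82 \right)} + q\right) + S{\left(-157 \right)} = \left(11 + 234\right) + 172 = 245 + 172 = 417$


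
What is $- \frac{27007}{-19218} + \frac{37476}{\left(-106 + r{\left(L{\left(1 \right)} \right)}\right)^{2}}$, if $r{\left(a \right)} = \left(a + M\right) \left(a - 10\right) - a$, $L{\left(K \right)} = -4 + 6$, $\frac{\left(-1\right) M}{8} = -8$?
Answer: $\frac{161728295}{107966724} \approx 1.4979$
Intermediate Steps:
$M = 64$ ($M = \left(-8\right) \left(-8\right) = 64$)
$L{\left(K \right)} = 2$
$r{\left(a \right)} = - a + \left(-10 + a\right) \left(64 + a\right)$ ($r{\left(a \right)} = \left(a + 64\right) \left(a - 10\right) - a = \left(64 + a\right) \left(-10 + a\right) - a = \left(-10 + a\right) \left(64 + a\right) - a = - a + \left(-10 + a\right) \left(64 + a\right)$)
$- \frac{27007}{-19218} + \frac{37476}{\left(-106 + r{\left(L{\left(1 \right)} \right)}\right)^{2}} = - \frac{27007}{-19218} + \frac{37476}{\left(-106 + \left(-640 + 2^{2} + 53 \cdot 2\right)\right)^{2}} = \left(-27007\right) \left(- \frac{1}{19218}\right) + \frac{37476}{\left(-106 + \left(-640 + 4 + 106\right)\right)^{2}} = \frac{27007}{19218} + \frac{37476}{\left(-106 - 530\right)^{2}} = \frac{27007}{19218} + \frac{37476}{\left(-636\right)^{2}} = \frac{27007}{19218} + \frac{37476}{404496} = \frac{27007}{19218} + 37476 \cdot \frac{1}{404496} = \frac{27007}{19218} + \frac{1041}{11236} = \frac{161728295}{107966724}$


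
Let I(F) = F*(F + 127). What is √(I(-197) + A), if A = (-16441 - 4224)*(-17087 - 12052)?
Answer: 5*√24086849 ≈ 24539.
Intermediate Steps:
I(F) = F*(127 + F)
A = 602157435 (A = -20665*(-29139) = 602157435)
√(I(-197) + A) = √(-197*(127 - 197) + 602157435) = √(-197*(-70) + 602157435) = √(13790 + 602157435) = √602171225 = 5*√24086849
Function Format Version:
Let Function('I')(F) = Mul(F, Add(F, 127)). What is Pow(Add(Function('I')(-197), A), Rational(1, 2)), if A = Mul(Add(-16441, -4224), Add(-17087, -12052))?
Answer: Mul(5, Pow(24086849, Rational(1, 2))) ≈ 24539.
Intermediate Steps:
Function('I')(F) = Mul(F, Add(127, F))
A = 602157435 (A = Mul(-20665, -29139) = 602157435)
Pow(Add(Function('I')(-197), A), Rational(1, 2)) = Pow(Add(Mul(-197, Add(127, -197)), 602157435), Rational(1, 2)) = Pow(Add(Mul(-197, -70), 602157435), Rational(1, 2)) = Pow(Add(13790, 602157435), Rational(1, 2)) = Pow(602171225, Rational(1, 2)) = Mul(5, Pow(24086849, Rational(1, 2)))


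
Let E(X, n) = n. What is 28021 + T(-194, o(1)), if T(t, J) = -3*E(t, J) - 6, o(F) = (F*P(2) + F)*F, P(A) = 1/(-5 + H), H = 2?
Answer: 28013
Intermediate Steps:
P(A) = -⅓ (P(A) = 1/(-5 + 2) = 1/(-3) = -⅓)
o(F) = 2*F²/3 (o(F) = (F*(-⅓) + F)*F = (-F/3 + F)*F = (2*F/3)*F = 2*F²/3)
T(t, J) = -6 - 3*J (T(t, J) = -3*J - 6 = -6 - 3*J)
28021 + T(-194, o(1)) = 28021 + (-6 - 2*1²) = 28021 + (-6 - 2) = 28021 - 8 = 28013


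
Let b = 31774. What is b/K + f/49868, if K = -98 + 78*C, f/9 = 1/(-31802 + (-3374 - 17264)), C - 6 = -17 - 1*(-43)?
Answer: 13848580968083/1045159475360 ≈ 13.250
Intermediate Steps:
C = 32 (C = 6 + (-17 - 1*(-43)) = 6 + (-17 + 43) = 6 + 26 = 32)
f = -3/17480 (f = 9/(-31802 + (-3374 - 17264)) = 9/(-31802 - 20638) = 9/(-52440) = 9*(-1/52440) = -3/17480 ≈ -0.00017162)
K = 2398 (K = -98 + 78*32 = -98 + 2496 = 2398)
b/K + f/49868 = 31774/2398 - 3/17480/49868 = 31774*(1/2398) - 3/17480*1/49868 = 15887/1199 - 3/871692640 = 13848580968083/1045159475360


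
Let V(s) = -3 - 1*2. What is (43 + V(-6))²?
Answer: 1444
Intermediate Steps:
V(s) = -5 (V(s) = -3 - 2 = -5)
(43 + V(-6))² = (43 - 5)² = 38² = 1444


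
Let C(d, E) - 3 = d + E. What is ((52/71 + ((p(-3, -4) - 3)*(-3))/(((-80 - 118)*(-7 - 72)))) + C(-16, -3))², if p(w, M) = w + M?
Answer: 7984201850689/34260899409 ≈ 233.04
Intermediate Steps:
p(w, M) = M + w
C(d, E) = 3 + E + d (C(d, E) = 3 + (d + E) = 3 + (E + d) = 3 + E + d)
((52/71 + ((p(-3, -4) - 3)*(-3))/(((-80 - 118)*(-7 - 72)))) + C(-16, -3))² = ((52/71 + (((-4 - 3) - 3)*(-3))/(((-80 - 118)*(-7 - 72)))) + (3 - 3 - 16))² = ((52*(1/71) + ((-7 - 3)*(-3))/((-198*(-79)))) - 16)² = ((52/71 - 10*(-3)/15642) - 16)² = ((52/71 + 30*(1/15642)) - 16)² = ((52/71 + 5/2607) - 16)² = (135919/185097 - 16)² = (-2825633/185097)² = 7984201850689/34260899409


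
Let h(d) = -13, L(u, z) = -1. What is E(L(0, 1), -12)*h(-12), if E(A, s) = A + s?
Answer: 169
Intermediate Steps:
E(L(0, 1), -12)*h(-12) = (-1 - 12)*(-13) = -13*(-13) = 169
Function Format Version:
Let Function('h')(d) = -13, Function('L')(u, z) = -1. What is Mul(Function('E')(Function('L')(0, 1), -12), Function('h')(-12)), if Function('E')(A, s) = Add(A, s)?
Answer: 169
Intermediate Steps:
Mul(Function('E')(Function('L')(0, 1), -12), Function('h')(-12)) = Mul(Add(-1, -12), -13) = Mul(-13, -13) = 169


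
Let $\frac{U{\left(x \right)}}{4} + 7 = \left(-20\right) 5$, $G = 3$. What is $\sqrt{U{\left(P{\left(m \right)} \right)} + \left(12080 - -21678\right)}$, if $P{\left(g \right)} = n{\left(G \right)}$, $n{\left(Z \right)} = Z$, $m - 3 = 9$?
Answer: $\sqrt{33330} \approx 182.56$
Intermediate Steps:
$m = 12$ ($m = 3 + 9 = 12$)
$P{\left(g \right)} = 3$
$U{\left(x \right)} = -428$ ($U{\left(x \right)} = -28 + 4 \left(\left(-20\right) 5\right) = -28 + 4 \left(-100\right) = -28 - 400 = -428$)
$\sqrt{U{\left(P{\left(m \right)} \right)} + \left(12080 - -21678\right)} = \sqrt{-428 + \left(12080 - -21678\right)} = \sqrt{-428 + \left(12080 + 21678\right)} = \sqrt{-428 + 33758} = \sqrt{33330}$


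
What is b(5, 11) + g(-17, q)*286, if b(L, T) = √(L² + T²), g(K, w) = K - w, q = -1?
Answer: -4576 + √146 ≈ -4563.9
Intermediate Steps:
b(5, 11) + g(-17, q)*286 = √(5² + 11²) + (-17 - 1*(-1))*286 = √(25 + 121) + (-17 + 1)*286 = √146 - 16*286 = √146 - 4576 = -4576 + √146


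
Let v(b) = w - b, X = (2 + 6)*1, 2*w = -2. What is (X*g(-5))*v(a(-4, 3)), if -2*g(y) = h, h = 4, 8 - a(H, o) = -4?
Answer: 208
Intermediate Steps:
w = -1 (w = (½)*(-2) = -1)
a(H, o) = 12 (a(H, o) = 8 - 1*(-4) = 8 + 4 = 12)
X = 8 (X = 8*1 = 8)
g(y) = -2 (g(y) = -½*4 = -2)
v(b) = -1 - b
(X*g(-5))*v(a(-4, 3)) = (8*(-2))*(-1 - 1*12) = -16*(-1 - 12) = -16*(-13) = 208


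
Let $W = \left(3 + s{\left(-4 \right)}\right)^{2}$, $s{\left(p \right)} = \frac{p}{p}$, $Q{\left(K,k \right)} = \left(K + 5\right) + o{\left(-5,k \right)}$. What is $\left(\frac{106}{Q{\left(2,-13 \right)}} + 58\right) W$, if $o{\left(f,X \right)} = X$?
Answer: $\frac{1936}{3} \approx 645.33$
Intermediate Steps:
$Q{\left(K,k \right)} = 5 + K + k$ ($Q{\left(K,k \right)} = \left(K + 5\right) + k = \left(5 + K\right) + k = 5 + K + k$)
$s{\left(p \right)} = 1$
$W = 16$ ($W = \left(3 + 1\right)^{2} = 4^{2} = 16$)
$\left(\frac{106}{Q{\left(2,-13 \right)}} + 58\right) W = \left(\frac{106}{5 + 2 - 13} + 58\right) 16 = \left(\frac{106}{-6} + 58\right) 16 = \left(106 \left(- \frac{1}{6}\right) + 58\right) 16 = \left(- \frac{53}{3} + 58\right) 16 = \frac{121}{3} \cdot 16 = \frac{1936}{3}$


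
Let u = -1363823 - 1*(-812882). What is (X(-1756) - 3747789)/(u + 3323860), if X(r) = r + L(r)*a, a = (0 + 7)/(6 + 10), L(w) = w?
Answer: -15001253/11091676 ≈ -1.3525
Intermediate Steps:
a = 7/16 ≈ 0.43750
X(r) = 23*r/16 (X(r) = r + r*(7/16) = r + 7*r/16 = 23*r/16)
u = -550941 (u = -1363823 + 812882 = -550941)
(X(-1756) - 3747789)/(u + 3323860) = ((23/16)*(-1756) - 3747789)/(-550941 + 3323860) = (-10097/4 - 3747789)/2772919 = -15001253/4*1/2772919 = -15001253/11091676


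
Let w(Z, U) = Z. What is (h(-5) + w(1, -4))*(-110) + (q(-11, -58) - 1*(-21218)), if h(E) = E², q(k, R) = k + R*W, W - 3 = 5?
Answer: 17883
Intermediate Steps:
W = 8 (W = 3 + 5 = 8)
q(k, R) = k + 8*R (q(k, R) = k + R*8 = k + 8*R)
(h(-5) + w(1, -4))*(-110) + (q(-11, -58) - 1*(-21218)) = ((-5)² + 1)*(-110) + ((-11 + 8*(-58)) - 1*(-21218)) = (25 + 1)*(-110) + ((-11 - 464) + 21218) = 26*(-110) + (-475 + 21218) = -2860 + 20743 = 17883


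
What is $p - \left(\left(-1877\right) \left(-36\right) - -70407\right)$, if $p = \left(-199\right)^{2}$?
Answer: $-98378$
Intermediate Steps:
$p = 39601$
$p - \left(\left(-1877\right) \left(-36\right) - -70407\right) = 39601 - \left(\left(-1877\right) \left(-36\right) - -70407\right) = 39601 - \left(67572 + 70407\right) = 39601 - 137979 = -98378$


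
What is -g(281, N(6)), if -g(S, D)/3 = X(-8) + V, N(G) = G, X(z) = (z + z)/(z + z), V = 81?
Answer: 246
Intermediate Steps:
X(z) = 1 (X(z) = (2*z)/((2*z)) = (2*z)*(1/(2*z)) = 1)
g(S, D) = -246 (g(S, D) = -3*(1 + 81) = -3*82 = -246)
-g(281, N(6)) = -1*(-246) = 246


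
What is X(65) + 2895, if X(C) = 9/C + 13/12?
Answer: 2259053/780 ≈ 2896.2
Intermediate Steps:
X(C) = 13/12 + 9/C (X(C) = 9/C + 13*(1/12) = 9/C + 13/12 = 13/12 + 9/C)
X(65) + 2895 = (13/12 + 9/65) + 2895 = 953/780 + 2895 = 2259053/780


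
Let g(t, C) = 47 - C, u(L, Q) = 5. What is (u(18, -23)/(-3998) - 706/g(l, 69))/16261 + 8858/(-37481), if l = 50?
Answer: -6281693744405/26803647276098 ≈ -0.23436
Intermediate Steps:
(u(18, -23)/(-3998) - 706/g(l, 69))/16261 + 8858/(-37481) = (5/(-3998) - 706/(47 - 1*69))/16261 + 8858/(-37481) = (5*(-1/3998) - 706/(47 - 69))*(1/16261) + 8858*(-1/37481) = (-5/3998 - 706/(-22))*(1/16261) - 8858/37481 = (-5/3998 - 706*(-1/22))*(1/16261) - 8858/37481 = (-5/3998 + 353/11)*(1/16261) - 8858/37481 = (1411239/43978)*(1/16261) - 8858/37481 = 1411239/715126258 - 8858/37481 = -6281693744405/26803647276098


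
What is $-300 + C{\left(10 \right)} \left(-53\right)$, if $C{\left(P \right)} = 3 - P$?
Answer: $71$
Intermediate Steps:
$-300 + C{\left(10 \right)} \left(-53\right) = -300 + \left(3 - 10\right) \left(-53\right) = -300 - -371 = -300 + 371 = 71$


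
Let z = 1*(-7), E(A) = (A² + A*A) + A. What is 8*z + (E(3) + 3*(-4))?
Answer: -47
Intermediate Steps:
E(A) = A + 2*A² (E(A) = (A² + A²) + A = 2*A² + A = A + 2*A²)
z = -7
8*z + (E(3) + 3*(-4)) = 8*(-7) + (3*(1 + 2*3) + 3*(-4)) = -56 + (3*(1 + 6) - 12) = -56 + (3*7 - 12) = -56 + (21 - 12) = -56 + 9 = -47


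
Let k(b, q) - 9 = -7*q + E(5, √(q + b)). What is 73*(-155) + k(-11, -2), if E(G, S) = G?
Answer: -11287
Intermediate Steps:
k(b, q) = 14 - 7*q (k(b, q) = 9 + (-7*q + 5) = 9 + (5 - 7*q) = 14 - 7*q)
73*(-155) + k(-11, -2) = 73*(-155) + (14 - 7*(-2)) = -11315 + (14 + 14) = -11315 + 28 = -11287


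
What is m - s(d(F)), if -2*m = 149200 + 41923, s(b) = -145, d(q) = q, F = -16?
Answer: -190833/2 ≈ -95417.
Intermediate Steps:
m = -191123/2 (m = -(149200 + 41923)/2 = -1/2*191123 = -191123/2 ≈ -95562.)
m - s(d(F)) = -191123/2 - 1*(-145) = -191123/2 + 145 = -190833/2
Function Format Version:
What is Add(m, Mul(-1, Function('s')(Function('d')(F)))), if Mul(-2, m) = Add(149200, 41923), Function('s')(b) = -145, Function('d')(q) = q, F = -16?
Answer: Rational(-190833, 2) ≈ -95417.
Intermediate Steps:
m = Rational(-191123, 2) (m = Mul(Rational(-1, 2), Add(149200, 41923)) = Mul(Rational(-1, 2), 191123) = Rational(-191123, 2) ≈ -95562.)
Add(m, Mul(-1, Function('s')(Function('d')(F)))) = Add(Rational(-191123, 2), Mul(-1, -145)) = Add(Rational(-191123, 2), 145) = Rational(-190833, 2)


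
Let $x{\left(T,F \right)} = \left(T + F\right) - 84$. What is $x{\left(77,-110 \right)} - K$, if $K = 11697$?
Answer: $-11814$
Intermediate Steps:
$x{\left(T,F \right)} = -84 + F + T$ ($x{\left(T,F \right)} = \left(F + T\right) - 84 = -84 + F + T$)
$x{\left(77,-110 \right)} - K = \left(-84 - 110 + 77\right) - 11697 = -117 - 11697 = -11814$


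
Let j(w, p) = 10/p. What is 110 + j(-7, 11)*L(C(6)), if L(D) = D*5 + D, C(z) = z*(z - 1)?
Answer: 3010/11 ≈ 273.64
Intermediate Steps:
C(z) = z*(-1 + z)
L(D) = 6*D (L(D) = 5*D + D = 6*D)
110 + j(-7, 11)*L(C(6)) = 110 + (10/11)*(6*(6*(-1 + 6))) = 110 + (10*(1/11))*(6*(6*5)) = 110 + 10*(6*30)/11 = 110 + (10/11)*180 = 110 + 1800/11 = 3010/11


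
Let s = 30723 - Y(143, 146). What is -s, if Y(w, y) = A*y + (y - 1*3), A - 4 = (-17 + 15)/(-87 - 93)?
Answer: -1349747/45 ≈ -29994.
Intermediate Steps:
A = 361/90 (A = 4 + (-17 + 15)/(-87 - 93) = 4 - 2/(-180) = 4 - 2*(-1/180) = 4 + 1/90 = 361/90 ≈ 4.0111)
Y(w, y) = -3 + 451*y/90 (Y(w, y) = 361*y/90 + (y - 1*3) = 361*y/90 + (y - 3) = 361*y/90 + (-3 + y) = -3 + 451*y/90)
s = 1349747/45 (s = 30723 - (-3 + (451/90)*146) = 30723 - (-3 + 32923/45) = 30723 - 1*32788/45 = 30723 - 32788/45 = 1349747/45 ≈ 29994.)
-s = -1*1349747/45 = -1349747/45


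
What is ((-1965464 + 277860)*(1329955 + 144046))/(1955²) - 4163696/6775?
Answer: -5867453700564/9006685 ≈ -6.5146e+5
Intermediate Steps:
((-1965464 + 277860)*(1329955 + 144046))/(1955²) - 4163696/6775 = -1687604*1474001/3822025 - 4163696*1/6775 = -2487529983604*1/3822025 - 4163696/6775 = -108153477548/166175 - 4163696/6775 = -5867453700564/9006685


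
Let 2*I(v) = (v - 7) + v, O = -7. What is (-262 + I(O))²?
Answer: 297025/4 ≈ 74256.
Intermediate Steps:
I(v) = -7/2 + v (I(v) = ((v - 7) + v)/2 = ((-7 + v) + v)/2 = (-7 + 2*v)/2 = -7/2 + v)
(-262 + I(O))² = (-262 + (-7/2 - 7))² = (-262 - 21/2)² = (-545/2)² = 297025/4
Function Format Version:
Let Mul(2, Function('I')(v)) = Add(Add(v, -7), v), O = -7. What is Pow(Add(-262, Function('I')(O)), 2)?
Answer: Rational(297025, 4) ≈ 74256.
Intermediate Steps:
Function('I')(v) = Add(Rational(-7, 2), v) (Function('I')(v) = Mul(Rational(1, 2), Add(Add(v, -7), v)) = Mul(Rational(1, 2), Add(Add(-7, v), v)) = Mul(Rational(1, 2), Add(-7, Mul(2, v))) = Add(Rational(-7, 2), v))
Pow(Add(-262, Function('I')(O)), 2) = Pow(Add(-262, Add(Rational(-7, 2), -7)), 2) = Pow(Add(-262, Rational(-21, 2)), 2) = Pow(Rational(-545, 2), 2) = Rational(297025, 4)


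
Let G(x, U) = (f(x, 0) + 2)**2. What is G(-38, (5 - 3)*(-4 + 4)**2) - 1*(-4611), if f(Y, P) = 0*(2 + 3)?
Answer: 4615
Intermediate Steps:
f(Y, P) = 0 (f(Y, P) = 0*5 = 0)
G(x, U) = 4 (G(x, U) = (0 + 2)**2 = 2**2 = 4)
G(-38, (5 - 3)*(-4 + 4)**2) - 1*(-4611) = 4 - 1*(-4611) = 4 + 4611 = 4615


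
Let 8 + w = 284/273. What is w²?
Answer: 3610000/74529 ≈ 48.438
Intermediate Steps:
w = -1900/273 (w = -8 + 284/273 = -1900/273 ≈ -6.9597)
w² = (-1900/273)² = 3610000/74529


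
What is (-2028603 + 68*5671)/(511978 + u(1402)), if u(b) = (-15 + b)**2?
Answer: -1642975/2435747 ≈ -0.67453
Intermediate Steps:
(-2028603 + 68*5671)/(511978 + u(1402)) = (-2028603 + 68*5671)/(511978 + (-15 + 1402)**2) = (-2028603 + 385628)/(511978 + 1387**2) = -1642975/(511978 + 1923769) = -1642975/2435747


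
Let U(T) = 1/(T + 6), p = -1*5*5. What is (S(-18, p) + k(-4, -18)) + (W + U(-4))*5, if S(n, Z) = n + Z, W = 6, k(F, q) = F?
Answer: -29/2 ≈ -14.500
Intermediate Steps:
p = -25 (p = -5*5 = -25)
U(T) = 1/(6 + T)
S(n, Z) = Z + n
(S(-18, p) + k(-4, -18)) + (W + U(-4))*5 = ((-25 - 18) - 4) + (6 + 1/(6 - 4))*5 = (-43 - 4) + (6 + 1/2)*5 = -47 + (6 + ½)*5 = -47 + (13/2)*5 = -47 + 65/2 = -29/2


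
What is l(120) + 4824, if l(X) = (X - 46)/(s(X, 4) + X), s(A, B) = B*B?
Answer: 328069/68 ≈ 4824.5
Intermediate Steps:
s(A, B) = B²
l(X) = (-46 + X)/(16 + X) (l(X) = (X - 46)/(4² + X) = (-46 + X)/(16 + X))
l(120) + 4824 = (-46 + 120)/(16 + 120) + 4824 = 74/136 + 4824 = (1/136)*74 + 4824 = 37/68 + 4824 = 328069/68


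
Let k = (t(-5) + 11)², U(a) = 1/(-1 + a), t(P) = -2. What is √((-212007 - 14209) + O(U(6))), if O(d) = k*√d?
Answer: √(-5655400 + 405*√5)/5 ≈ 475.58*I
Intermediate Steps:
k = 81 (k = (-2 + 11)² = 9² = 81)
O(d) = 81*√d
√((-212007 - 14209) + O(U(6))) = √((-212007 - 14209) + 81*√(1/(-1 + 6))) = √(-226216 + 81*√(1/5)) = √(-226216 + 81*√(⅕)) = √(-226216 + 81*(√5/5)) = √(-226216 + 81*√5/5)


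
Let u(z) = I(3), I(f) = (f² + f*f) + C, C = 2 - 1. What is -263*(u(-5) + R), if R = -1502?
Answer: 390029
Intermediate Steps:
C = 1
I(f) = 1 + 2*f² (I(f) = (f² + f*f) + 1 = (f² + f²) + 1 = 2*f² + 1 = 1 + 2*f²)
u(z) = 19 (u(z) = 1 + 2*3² = 1 + 2*9 = 1 + 18 = 19)
-263*(u(-5) + R) = -263*(19 - 1502) = -263*(-1483) = 390029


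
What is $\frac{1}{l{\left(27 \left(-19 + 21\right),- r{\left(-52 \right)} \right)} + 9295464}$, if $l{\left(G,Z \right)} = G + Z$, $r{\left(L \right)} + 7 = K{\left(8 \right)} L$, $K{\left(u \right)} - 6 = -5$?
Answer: $\frac{1}{9295577} \approx 1.0758 \cdot 10^{-7}$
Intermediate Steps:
$K{\left(u \right)} = 1$ ($K{\left(u \right)} = 6 - 5 = 1$)
$r{\left(L \right)} = -7 + L$ ($r{\left(L \right)} = -7 + 1 L = -7 + L$)
$\frac{1}{l{\left(27 \left(-19 + 21\right),- r{\left(-52 \right)} \right)} + 9295464} = \frac{1}{\left(27 \left(-19 + 21\right) - \left(-7 - 52\right)\right) + 9295464} = \frac{1}{\left(27 \cdot 2 - -59\right) + 9295464} = \frac{1}{\left(54 + 59\right) + 9295464} = \frac{1}{113 + 9295464} = \frac{1}{9295577}$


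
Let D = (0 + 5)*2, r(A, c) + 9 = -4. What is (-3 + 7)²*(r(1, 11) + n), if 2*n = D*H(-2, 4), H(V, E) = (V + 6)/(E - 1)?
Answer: -304/3 ≈ -101.33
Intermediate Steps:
r(A, c) = -13 (r(A, c) = -9 - 4 = -13)
D = 10 (D = 5*2 = 10)
H(V, E) = (6 + V)/(-1 + E)
n = 20/3 (n = (10*((6 - 2)/(-1 + 4)))/2 = (10*(4/3))/2 = (½)*(40/3) = 20/3 ≈ 6.6667)
(-3 + 7)²*(r(1, 11) + n) = (-3 + 7)²*(-13 + 20/3) = 4²*(-19/3) = 16*(-19/3) = -304/3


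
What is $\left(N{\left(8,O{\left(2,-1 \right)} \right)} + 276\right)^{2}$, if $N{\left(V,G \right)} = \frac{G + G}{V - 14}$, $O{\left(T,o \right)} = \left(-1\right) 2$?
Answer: $\frac{688900}{9} \approx 76545.0$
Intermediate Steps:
$O{\left(T,o \right)} = -2$
$N{\left(V,G \right)} = \frac{2 G}{-14 + V}$
$\left(N{\left(8,O{\left(2,-1 \right)} \right)} + 276\right)^{2} = \left(2 \left(-2\right) \frac{1}{-14 + 8} + 276\right)^{2} = \left(2 \left(-2\right) \frac{1}{-6} + 276\right)^{2} = \left(2 \left(-2\right) \left(- \frac{1}{6}\right) + 276\right)^{2} = \left(\frac{2}{3} + 276\right)^{2} = \left(\frac{830}{3}\right)^{2} = \frac{688900}{9}$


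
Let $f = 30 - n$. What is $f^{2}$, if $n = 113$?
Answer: $6889$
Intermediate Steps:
$f = -83$ ($f = 30 - 113 = -83$)
$f^{2} = \left(-83\right)^{2} = 6889$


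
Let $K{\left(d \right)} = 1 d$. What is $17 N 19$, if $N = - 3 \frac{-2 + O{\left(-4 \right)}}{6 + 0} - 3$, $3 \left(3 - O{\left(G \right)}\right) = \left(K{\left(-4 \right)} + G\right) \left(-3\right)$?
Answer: $\frac{323}{2} \approx 161.5$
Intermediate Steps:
$K{\left(d \right)} = d$
$O{\left(G \right)} = -1 + G$ ($O{\left(G \right)} = 3 - \frac{\left(-4 + G\right) \left(-3\right)}{3} = 3 - \frac{12 - 3 G}{3} = 3 + \left(-4 + G\right) = -1 + G$)
$N = \frac{1}{2}$ ($N = - 3 \frac{-2 - 5}{6 + 0} - 3 = - 3 \frac{-2 - 5}{6} - 3 = - 3 \left(\left(-7\right) \frac{1}{6}\right) - 3 = \left(-3\right) \left(- \frac{7}{6}\right) - 3 = \frac{7}{2} - 3 = \frac{1}{2} \approx 0.5$)
$17 N 19 = 17 \cdot \frac{1}{2} \cdot 19 = \frac{17}{2} \cdot 19 = \frac{323}{2}$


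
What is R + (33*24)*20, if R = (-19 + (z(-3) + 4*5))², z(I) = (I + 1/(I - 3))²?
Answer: 20686249/1296 ≈ 15962.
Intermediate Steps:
z(I) = (I + 1/(-3 + I))²
R = 157609/1296 (R = (-19 + ((1 + (-3)² - 3*(-3))²/(-3 - 3)² + 4*5))² = (-19 + ((1 + 9 + 9)²/(-6)² + 20))² = (-19 + ((1/36)*19² + 20))² = (-19 + ((1/36)*361 + 20))² = (-19 + (361/36 + 20))² = (-19 + 1081/36)² = (397/36)² = 157609/1296 ≈ 121.61)
R + (33*24)*20 = 157609/1296 + (33*24)*20 = 157609/1296 + 792*20 = 157609/1296 + 15840 = 20686249/1296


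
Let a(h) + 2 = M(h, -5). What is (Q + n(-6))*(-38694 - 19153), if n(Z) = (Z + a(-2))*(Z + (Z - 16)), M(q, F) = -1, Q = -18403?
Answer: 1049980897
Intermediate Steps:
a(h) = -3 (a(h) = -2 - 1 = -3)
n(Z) = (-16 + 2*Z)*(-3 + Z) (n(Z) = (Z - 3)*(Z + (Z - 16)) = (-3 + Z)*(Z + (-16 + Z)) = (-3 + Z)*(-16 + 2*Z) = (-16 + 2*Z)*(-3 + Z))
(Q + n(-6))*(-38694 - 19153) = (-18403 + (48 - 22*(-6) + 2*(-6)²))*(-38694 - 19153) = (-18403 + (48 + 132 + 2*36))*(-57847) = (-18403 + (48 + 132 + 72))*(-57847) = (-18403 + 252)*(-57847) = -18151*(-57847) = 1049980897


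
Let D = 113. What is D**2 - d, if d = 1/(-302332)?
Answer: 3860477309/302332 ≈ 12769.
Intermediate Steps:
d = -1/302332 ≈ -3.3076e-6
D**2 - d = 113**2 - 1*(-1/302332) = 12769 + 1/302332 = 3860477309/302332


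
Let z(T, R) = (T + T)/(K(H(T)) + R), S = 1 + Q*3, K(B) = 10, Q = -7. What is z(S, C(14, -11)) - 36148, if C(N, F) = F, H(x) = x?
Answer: -36108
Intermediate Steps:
S = -20 (S = 1 - 7*3 = 1 - 21 = -20)
z(T, R) = 2*T/(10 + R) (z(T, R) = (T + T)/(10 + R) = (2*T)/(10 + R) = 2*T/(10 + R))
z(S, C(14, -11)) - 36148 = 2*(-20)/(10 - 11) - 36148 = 2*(-20)/(-1) - 36148 = 2*(-20)*(-1) - 36148 = 40 - 36148 = -36108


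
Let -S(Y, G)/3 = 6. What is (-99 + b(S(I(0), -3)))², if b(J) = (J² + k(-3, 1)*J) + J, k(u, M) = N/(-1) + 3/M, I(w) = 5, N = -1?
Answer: 18225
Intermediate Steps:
S(Y, G) = -18 (S(Y, G) = -3*6 = -18)
k(u, M) = 1 + 3/M (k(u, M) = -1/(-1) + 3/M = -1*(-1) + 3/M = 1 + 3/M)
b(J) = J² + 5*J (b(J) = (J² + ((3 + 1)/1)*J) + J = (J² + (1*4)*J) + J = (J² + 4*J) + J = J² + 5*J)
(-99 + b(S(I(0), -3)))² = (-99 - 18*(5 - 18))² = (-99 - 18*(-13))² = (-99 + 234)² = 135² = 18225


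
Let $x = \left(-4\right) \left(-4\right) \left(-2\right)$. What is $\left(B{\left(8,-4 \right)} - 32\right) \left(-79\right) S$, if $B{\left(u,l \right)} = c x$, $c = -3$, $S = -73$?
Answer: $369088$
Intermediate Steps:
$x = -32$ ($x = 16 \left(-2\right) = -32$)
$B{\left(u,l \right)} = 96$ ($B{\left(u,l \right)} = \left(-3\right) \left(-32\right) = 96$)
$\left(B{\left(8,-4 \right)} - 32\right) \left(-79\right) S = \left(96 - 32\right) \left(-79\right) \left(-73\right) = 64 \left(-79\right) \left(-73\right) = \left(-5056\right) \left(-73\right) = 369088$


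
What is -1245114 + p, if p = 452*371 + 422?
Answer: -1077000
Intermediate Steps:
p = 168114 (p = 167692 + 422 = 168114)
-1245114 + p = -1245114 + 168114 = -1077000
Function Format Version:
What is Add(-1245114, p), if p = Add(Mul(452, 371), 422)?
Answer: -1077000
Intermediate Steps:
p = 168114 (p = Add(167692, 422) = 168114)
Add(-1245114, p) = Add(-1245114, 168114) = -1077000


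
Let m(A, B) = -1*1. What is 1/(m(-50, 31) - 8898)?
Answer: -1/8899 ≈ -0.00011237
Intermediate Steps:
m(A, B) = -1
1/(m(-50, 31) - 8898) = 1/(-1 - 8898) = 1/(-8899) = -1/8899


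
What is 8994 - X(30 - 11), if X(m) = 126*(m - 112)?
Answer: 20712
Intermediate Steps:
X(m) = -14112 + 126*m (X(m) = 126*(-112 + m) = -14112 + 126*m)
8994 - X(30 - 11) = 8994 - (-14112 + 126*(30 - 11)) = 8994 - (-14112 + 126*19) = 8994 - (-14112 + 2394) = 8994 - 1*(-11718) = 8994 + 11718 = 20712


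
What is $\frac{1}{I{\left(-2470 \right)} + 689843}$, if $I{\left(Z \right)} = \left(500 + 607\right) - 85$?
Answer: $\frac{1}{690865} \approx 1.4475 \cdot 10^{-6}$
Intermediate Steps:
$I{\left(Z \right)} = 1022$ ($I{\left(Z \right)} = 1107 - 85 = 1022$)
$\frac{1}{I{\left(-2470 \right)} + 689843} = \frac{1}{1022 + 689843} = \frac{1}{690865}$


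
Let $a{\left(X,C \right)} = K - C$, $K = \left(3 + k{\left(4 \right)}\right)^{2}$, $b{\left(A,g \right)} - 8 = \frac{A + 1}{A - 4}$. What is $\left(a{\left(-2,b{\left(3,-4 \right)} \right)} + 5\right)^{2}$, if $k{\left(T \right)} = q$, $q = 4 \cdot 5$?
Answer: $280900$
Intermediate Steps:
$q = 20$
$k{\left(T \right)} = 20$
$b{\left(A,g \right)} = 8 + \frac{1 + A}{-4 + A}$ ($b{\left(A,g \right)} = 8 + \frac{A + 1}{A - 4} = 8 + \frac{1 + A}{-4 + A}$)
$K = 529$ ($K = \left(3 + 20\right)^{2} = 23^{2} = 529$)
$a{\left(X,C \right)} = 529 - C$
$\left(a{\left(-2,b{\left(3,-4 \right)} \right)} + 5\right)^{2} = \left(\left(529 - \frac{-31 + 9 \cdot 3}{-4 + 3}\right) + 5\right)^{2} = \left(\left(529 - \frac{-31 + 27}{-1}\right) + 5\right)^{2} = \left(\left(529 - \left(-1\right) \left(-4\right)\right) + 5\right)^{2} = \left(\left(529 - 4\right) + 5\right)^{2} = \left(525 + 5\right)^{2} = 530^{2} = 280900$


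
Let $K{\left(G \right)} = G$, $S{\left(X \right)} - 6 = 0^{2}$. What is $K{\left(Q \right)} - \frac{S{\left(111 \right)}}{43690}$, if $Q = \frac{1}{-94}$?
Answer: $- \frac{22127}{2053430} \approx -0.010776$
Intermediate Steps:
$S{\left(X \right)} = 6$ ($S{\left(X \right)} = 6 + 0^{2} = 6 + 0 = 6$)
$Q = - \frac{1}{94} \approx -0.010638$
$K{\left(Q \right)} - \frac{S{\left(111 \right)}}{43690} = - \frac{1}{94} - \frac{6}{43690} = - \frac{1}{94} - 6 \cdot \frac{1}{43690} = - \frac{1}{94} - \frac{3}{21845} = - \frac{22127}{2053430}$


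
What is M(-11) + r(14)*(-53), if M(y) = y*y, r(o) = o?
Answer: -621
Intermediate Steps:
M(y) = y**2
M(-11) + r(14)*(-53) = (-11)**2 + 14*(-53) = 121 - 742 = -621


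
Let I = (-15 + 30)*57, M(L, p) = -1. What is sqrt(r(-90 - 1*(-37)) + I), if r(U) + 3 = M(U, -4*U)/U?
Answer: sqrt(2393321)/53 ≈ 29.189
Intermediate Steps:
I = 855 (I = 15*57 = 855)
r(U) = -3 - 1/U
sqrt(r(-90 - 1*(-37)) + I) = sqrt((-3 - 1/(-90 - 1*(-37))) + 855) = sqrt((-3 - 1/(-90 + 37)) + 855) = sqrt((-3 - 1/(-53)) + 855) = sqrt((-3 - 1*(-1/53)) + 855) = sqrt((-3 + 1/53) + 855) = sqrt(-158/53 + 855) = sqrt(45157/53) = sqrt(2393321)/53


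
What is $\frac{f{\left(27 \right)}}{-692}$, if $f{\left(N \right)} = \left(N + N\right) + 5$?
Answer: $- \frac{59}{692} \approx -0.08526$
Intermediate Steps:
$f{\left(N \right)} = 5 + 2 N$ ($f{\left(N \right)} = 2 N + 5 = 5 + 2 N$)
$\frac{f{\left(27 \right)}}{-692} = \frac{5 + 2 \cdot 27}{-692} = \left(5 + 54\right) \left(- \frac{1}{692}\right) = 59 \left(- \frac{1}{692}\right) = - \frac{59}{692}$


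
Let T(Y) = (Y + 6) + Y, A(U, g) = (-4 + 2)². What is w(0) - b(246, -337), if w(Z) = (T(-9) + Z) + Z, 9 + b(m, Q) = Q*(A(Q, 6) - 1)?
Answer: 1008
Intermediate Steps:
A(U, g) = 4 (A(U, g) = (-2)² = 4)
b(m, Q) = -9 + 3*Q (b(m, Q) = -9 + Q*(4 - 1) = -9 + Q*3 = -9 + 3*Q)
T(Y) = 6 + 2*Y (T(Y) = (6 + Y) + Y = 6 + 2*Y)
w(Z) = -12 + 2*Z (w(Z) = ((6 + 2*(-9)) + Z) + Z = ((6 - 18) + Z) + Z = (-12 + Z) + Z = -12 + 2*Z)
w(0) - b(246, -337) = (-12 + 2*0) - (-9 + 3*(-337)) = (-12 + 0) - (-9 - 1011) = -12 - 1*(-1020) = -12 + 1020 = 1008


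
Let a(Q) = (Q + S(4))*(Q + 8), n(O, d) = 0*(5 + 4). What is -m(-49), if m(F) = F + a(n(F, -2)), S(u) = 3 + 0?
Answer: 25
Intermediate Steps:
n(O, d) = 0 (n(O, d) = 0*9 = 0)
S(u) = 3
a(Q) = (3 + Q)*(8 + Q) (a(Q) = (Q + 3)*(Q + 8) = (3 + Q)*(8 + Q))
m(F) = 24 + F (m(F) = F + (24 + 0**2 + 11*0) = F + (24 + 0 + 0) = F + 24 = 24 + F)
-m(-49) = -(24 - 49) = -1*(-25) = 25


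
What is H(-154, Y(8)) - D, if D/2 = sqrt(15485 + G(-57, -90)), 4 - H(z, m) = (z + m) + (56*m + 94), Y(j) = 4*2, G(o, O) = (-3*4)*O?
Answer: -392 - 2*sqrt(16565) ≈ -649.41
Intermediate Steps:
G(o, O) = -12*O
Y(j) = 8
H(z, m) = -90 - z - 57*m (H(z, m) = 4 - ((z + m) + (56*m + 94)) = 4 - ((m + z) + (94 + 56*m)) = 4 - (94 + z + 57*m) = 4 + (-94 - z - 57*m) = -90 - z - 57*m)
D = 2*sqrt(16565) (D = 2*sqrt(15485 - 12*(-90)) = 2*sqrt(15485 + 1080) = 2*sqrt(16565) ≈ 257.41)
H(-154, Y(8)) - D = (-90 - 1*(-154) - 57*8) - 2*sqrt(16565) = (-90 + 154 - 456) - 2*sqrt(16565) = -392 - 2*sqrt(16565)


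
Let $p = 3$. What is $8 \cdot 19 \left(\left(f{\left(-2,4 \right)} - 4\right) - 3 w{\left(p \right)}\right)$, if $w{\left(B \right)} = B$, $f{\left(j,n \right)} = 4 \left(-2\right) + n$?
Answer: $-2584$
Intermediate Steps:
$f{\left(j,n \right)} = -8 + n$
$8 \cdot 19 \left(\left(f{\left(-2,4 \right)} - 4\right) - 3 w{\left(p \right)}\right) = 8 \cdot 19 \left(\left(\left(-8 + 4\right) - 4\right) - 9\right) = 152 \left(\left(-4 - 4\right) - 9\right) = 152 \left(-8 - 9\right) = 152 \left(-17\right) = -2584$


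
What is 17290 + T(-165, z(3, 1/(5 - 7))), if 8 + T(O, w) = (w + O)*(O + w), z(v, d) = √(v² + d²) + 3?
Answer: 174141/4 - 162*√37 ≈ 42550.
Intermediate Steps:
z(v, d) = 3 + √(d² + v²) (z(v, d) = √(d² + v²) + 3 = 3 + √(d² + v²))
T(O, w) = -8 + (O + w)² (T(O, w) = -8 + (w + O)*(O + w) = -8 + (O + w)*(O + w) = -8 + (O + w)²)
17290 + T(-165, z(3, 1/(5 - 7))) = 17290 + (-8 + (-165 + (3 + √((1/(5 - 7))² + 3²)))²) = 17290 + (-8 + (-165 + (3 + √((1/(-2))² + 9)))²) = 17290 + (-8 + (-165 + (3 + √((-½)² + 9)))²) = 17290 + (-8 + (-165 + (3 + √(¼ + 9)))²) = 17290 + (-8 + (-165 + (3 + √(37/4)))²) = 17290 + (-8 + (-165 + (3 + √37/2))²) = 17290 + (-8 + (-162 + √37/2)²) = 17282 + (-162 + √37/2)²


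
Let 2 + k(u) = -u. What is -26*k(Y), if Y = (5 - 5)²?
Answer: 52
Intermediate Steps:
Y = 0 (Y = 0² = 0)
k(u) = -2 - u
-26*k(Y) = -26*(-2 - 1*0) = -26*(-2 + 0) = -26*(-2) = 52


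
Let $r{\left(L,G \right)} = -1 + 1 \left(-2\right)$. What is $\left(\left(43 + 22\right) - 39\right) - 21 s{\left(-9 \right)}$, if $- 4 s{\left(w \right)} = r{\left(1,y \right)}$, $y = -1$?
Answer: $\frac{41}{4} \approx 10.25$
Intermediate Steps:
$r{\left(L,G \right)} = -3$ ($r{\left(L,G \right)} = -1 - 2 = -3$)
$s{\left(w \right)} = \frac{3}{4}$ ($s{\left(w \right)} = \left(- \frac{1}{4}\right) \left(-3\right) = \frac{3}{4}$)
$\left(\left(43 + 22\right) - 39\right) - 21 s{\left(-9 \right)} = \left(\left(43 + 22\right) - 39\right) - \frac{63}{4} = \left(65 - 39\right) - \frac{63}{4} = 26 - \frac{63}{4} = \frac{41}{4}$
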